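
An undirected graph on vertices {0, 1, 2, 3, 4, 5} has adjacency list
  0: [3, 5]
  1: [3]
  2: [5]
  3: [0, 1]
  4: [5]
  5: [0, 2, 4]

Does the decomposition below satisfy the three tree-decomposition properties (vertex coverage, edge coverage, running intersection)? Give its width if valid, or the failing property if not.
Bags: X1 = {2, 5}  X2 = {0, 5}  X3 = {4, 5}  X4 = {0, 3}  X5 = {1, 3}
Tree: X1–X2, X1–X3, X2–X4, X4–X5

Yes; width 1.

Vertex coverage: the bags together contain {0, 1, 2, 3, 4, 5}, the full vertex set. Edge coverage: each edge of G has both endpoints in at least one bag. Running intersection: for every vertex, the bags containing it form a connected subtree. All three properties hold, so this is a valid tree decomposition of width max|bag| − 1 = 1, and hence tw(G) ≤ 1.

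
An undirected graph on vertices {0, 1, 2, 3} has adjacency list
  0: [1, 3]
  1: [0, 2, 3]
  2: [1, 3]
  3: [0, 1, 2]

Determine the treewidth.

A width-2 tree decomposition is:
Bags: B1 = {0, 1, 3}  B2 = {1, 2, 3}
Tree: B1–B2
The largest bag has 3 vertices, giving width 2; this decomposition certifies tw(G) ≤ 2. For the lower bound, the 3 vertices {0, 1, 3} are pairwise adjacent, and any tree decomposition puts a clique entirely inside one bag — forcing width ≥ 2. The upper and lower bounds meet at 2, so that is the treewidth.

2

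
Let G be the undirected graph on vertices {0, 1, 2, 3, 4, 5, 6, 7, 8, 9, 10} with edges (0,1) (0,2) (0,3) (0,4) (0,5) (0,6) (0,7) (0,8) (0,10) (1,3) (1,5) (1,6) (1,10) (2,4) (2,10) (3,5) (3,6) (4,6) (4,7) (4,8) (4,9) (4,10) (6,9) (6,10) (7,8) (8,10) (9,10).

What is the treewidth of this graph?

A width-3 tree decomposition is:
Bags: B1 = {0, 2, 4, 10}  B2 = {0, 4, 6, 10}  B3 = {0, 4, 8, 10}  B4 = {0, 1, 6, 10}  B5 = {0, 1, 3, 6}  B6 = {4, 6, 9, 10}  B7 = {0, 1, 3, 5}  B8 = {0, 4, 7, 8}
Tree: B1–B2, B2–B3, B2–B4, B4–B5, B2–B6, B5–B7, B3–B8
Each bag holds 4 vertices, so the decomposition has width 3, which upper-bounds the treewidth. For the lower bound, the 4 vertices {0, 1, 6, 10} are pairwise adjacent, and any tree decomposition puts a clique entirely inside one bag — forcing width ≥ 3. The upper and lower bounds meet at 3, so that is the treewidth.

3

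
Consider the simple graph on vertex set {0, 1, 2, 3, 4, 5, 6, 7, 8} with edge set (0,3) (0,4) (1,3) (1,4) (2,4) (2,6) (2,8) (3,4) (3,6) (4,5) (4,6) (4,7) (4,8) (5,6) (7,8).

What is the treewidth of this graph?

2

A width-2 tree decomposition is:
Bags: B1 = {2, 4, 6}  B2 = {3, 4, 6}  B3 = {1, 3, 4}  B4 = {2, 4, 8}  B5 = {4, 7, 8}  B6 = {4, 5, 6}  B7 = {0, 3, 4}
Tree: B1–B2, B2–B3, B1–B4, B4–B5, B1–B6, B2–B7
Each bag holds 3 vertices, so the decomposition has width 2, which upper-bounds the treewidth. On the other hand G contains the 3-clique {2, 4, 8}. A clique must lie in a single bag of any decomposition, so no decomposition can have width below 2. Therefore the treewidth is 2.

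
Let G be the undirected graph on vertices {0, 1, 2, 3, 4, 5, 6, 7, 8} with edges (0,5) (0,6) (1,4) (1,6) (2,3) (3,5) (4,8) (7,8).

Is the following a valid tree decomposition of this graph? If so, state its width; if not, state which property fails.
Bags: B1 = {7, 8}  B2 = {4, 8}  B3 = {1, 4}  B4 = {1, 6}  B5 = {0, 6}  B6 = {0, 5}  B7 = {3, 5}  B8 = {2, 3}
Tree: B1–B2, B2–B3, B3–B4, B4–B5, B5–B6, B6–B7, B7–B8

Checking the three conditions: (i) the bags cover all of {0, 1, 2, 3, 4, 5, 6, 7, 8}; (ii) for each edge, some bag contains both endpoints; (iii) the bags containing any fixed vertex form a subtree. All hold, so the decomposition is valid with width 2 − 1 = 1.

Yes; width 1.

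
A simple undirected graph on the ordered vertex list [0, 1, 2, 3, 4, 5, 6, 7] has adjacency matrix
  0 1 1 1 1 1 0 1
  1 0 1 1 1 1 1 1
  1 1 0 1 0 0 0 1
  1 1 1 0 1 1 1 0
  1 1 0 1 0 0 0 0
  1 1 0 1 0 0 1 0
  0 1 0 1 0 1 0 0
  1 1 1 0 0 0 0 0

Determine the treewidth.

3

A width-3 tree decomposition is:
Bags: B1 = {0, 1, 3, 5}  B2 = {1, 3, 5, 6}  B3 = {0, 1, 3, 4}  B4 = {0, 1, 2, 3}  B5 = {0, 1, 2, 7}
Tree: B1–B2, B1–B3, B3–B4, B4–B5
The largest bag has 4 vertices, giving width 3; this decomposition certifies tw(G) ≤ 3. Conversely, {0, 1, 2, 3} is a clique of size 4, and the vertices of any clique must share a bag in every tree decomposition; so some bag has ≥ 4 vertices and tw(G) ≥ 3. Therefore the treewidth is 3.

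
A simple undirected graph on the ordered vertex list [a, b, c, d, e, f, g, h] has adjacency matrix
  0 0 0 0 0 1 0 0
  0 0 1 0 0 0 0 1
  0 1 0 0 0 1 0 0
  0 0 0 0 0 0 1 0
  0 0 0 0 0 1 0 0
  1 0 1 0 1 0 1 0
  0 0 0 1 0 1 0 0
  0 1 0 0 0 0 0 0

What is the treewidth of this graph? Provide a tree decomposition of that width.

Treewidth 1.
Bags: B1 = {c, f}  B2 = {b, c}  B3 = {e, f}  B4 = {b, h}  B5 = {f, g}  B6 = {a, f}  B7 = {d, g}
Tree: B1–B2, B1–B3, B2–B4, B3–B5, B1–B6, B5–B7

The largest bag has 2 vertices, giving width 1; this decomposition certifies tw(G) ≤ 1. Any graph with an edge has treewidth ≥ 1, and G has the edge f–c. Hence tw(G) = 1 exactly.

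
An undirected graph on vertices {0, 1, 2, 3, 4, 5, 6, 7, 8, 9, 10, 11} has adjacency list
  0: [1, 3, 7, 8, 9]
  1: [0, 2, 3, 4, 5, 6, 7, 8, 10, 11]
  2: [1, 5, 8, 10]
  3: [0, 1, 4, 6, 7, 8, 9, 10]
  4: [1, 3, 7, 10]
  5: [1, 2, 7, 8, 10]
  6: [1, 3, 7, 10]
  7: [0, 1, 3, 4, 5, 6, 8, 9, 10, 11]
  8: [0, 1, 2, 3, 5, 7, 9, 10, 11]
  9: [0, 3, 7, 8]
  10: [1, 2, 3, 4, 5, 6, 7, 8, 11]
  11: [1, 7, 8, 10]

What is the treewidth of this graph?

4

A width-4 tree decomposition is:
Bags: B1 = {1, 3, 7, 8, 10}  B2 = {1, 3, 6, 7, 10}  B3 = {1, 7, 8, 10, 11}  B4 = {1, 5, 7, 8, 10}  B5 = {1, 2, 5, 8, 10}  B6 = {1, 3, 4, 7, 10}  B7 = {0, 1, 3, 7, 8}  B8 = {0, 3, 7, 8, 9}
Tree: B1–B2, B1–B3, B3–B4, B4–B5, B2–B6, B1–B7, B7–B8
The largest bag has 5 vertices, giving width 4; this decomposition certifies tw(G) ≤ 4. For the lower bound, the 5 vertices {1, 2, 5, 8, 10} are pairwise adjacent, and any tree decomposition puts a clique entirely inside one bag — forcing width ≥ 4. The upper and lower bounds meet at 4, so that is the treewidth.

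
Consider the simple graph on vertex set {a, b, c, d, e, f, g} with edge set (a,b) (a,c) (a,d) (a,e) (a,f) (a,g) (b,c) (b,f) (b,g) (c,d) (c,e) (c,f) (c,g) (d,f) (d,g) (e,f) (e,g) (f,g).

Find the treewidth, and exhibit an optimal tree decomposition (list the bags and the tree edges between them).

The largest bag has 5 vertices, giving width 4; this decomposition certifies tw(G) ≤ 4. For the lower bound, the 5 vertices {a, c, d, f, g} are pairwise adjacent, and any tree decomposition puts a clique entirely inside one bag — forcing width ≥ 4. Therefore the treewidth is 4.

Treewidth 4.
One such decomposition:
Bags: B1 = {a, b, c, f, g}  B2 = {a, c, e, f, g}  B3 = {a, c, d, f, g}
Tree: B1–B2, B2–B3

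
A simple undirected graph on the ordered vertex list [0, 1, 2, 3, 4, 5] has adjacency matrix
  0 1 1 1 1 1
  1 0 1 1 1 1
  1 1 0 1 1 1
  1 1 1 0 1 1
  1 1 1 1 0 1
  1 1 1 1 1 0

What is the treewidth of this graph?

A width-5 tree decomposition is:
Bags: B1 = {0, 1, 2, 3, 4, 5}
Tree: (single bag)
With just one bag of size 6, the width is 6 − 1 = 5, so tw(G) ≤ 5. For the lower bound, the 6 vertices {0, 1, 2, 3, 4, 5} are pairwise adjacent, and any tree decomposition puts a clique entirely inside one bag — forcing width ≥ 5. Combining the bounds, tw(G) = 5.

5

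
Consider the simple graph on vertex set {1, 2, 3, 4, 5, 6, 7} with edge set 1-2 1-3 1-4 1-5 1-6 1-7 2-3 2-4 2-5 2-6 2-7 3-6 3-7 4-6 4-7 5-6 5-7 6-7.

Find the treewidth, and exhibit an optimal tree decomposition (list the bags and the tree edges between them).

Each bag holds 5 vertices, so the decomposition has width 4, which upper-bounds the treewidth. Conversely, {1, 2, 3, 6, 7} is a clique of size 5, and the vertices of any clique must share a bag in every tree decomposition; so some bag has ≥ 5 vertices and tw(G) ≥ 4. Hence tw(G) = 4 exactly.

Treewidth 4.
One optimal decomposition is:
Bags: B1 = {1, 2, 4, 6, 7}  B2 = {1, 2, 5, 6, 7}  B3 = {1, 2, 3, 6, 7}
Tree: B1–B2, B1–B3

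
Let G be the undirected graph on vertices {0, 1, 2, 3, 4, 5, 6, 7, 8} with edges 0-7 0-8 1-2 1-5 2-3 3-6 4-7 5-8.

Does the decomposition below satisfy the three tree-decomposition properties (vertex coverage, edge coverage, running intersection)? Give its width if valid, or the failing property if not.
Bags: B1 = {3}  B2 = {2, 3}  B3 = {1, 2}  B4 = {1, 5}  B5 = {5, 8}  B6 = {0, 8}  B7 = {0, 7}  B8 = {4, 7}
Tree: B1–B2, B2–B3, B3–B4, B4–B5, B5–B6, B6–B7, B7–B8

No — vertex 6 appears in no bag.

A tree decomposition must satisfy three properties: every vertex lies in some bag; for every edge, both endpoints lie together in some bag; and for every vertex, the bags containing it form a connected subtree. Here vertex 6 appears in no bag, so the decomposition is invalid.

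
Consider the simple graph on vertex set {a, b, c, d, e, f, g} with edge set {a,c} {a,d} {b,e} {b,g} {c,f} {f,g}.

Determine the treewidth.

A width-1 tree decomposition is:
Bags: B1 = {b, e}  B2 = {b, g}  B3 = {f, g}  B4 = {c, f}  B5 = {a, c}  B6 = {a, d}
Tree: B1–B2, B2–B3, B3–B4, B4–B5, B5–B6
Every bag has size at most 2, so the width is 2 − 1 = 1 and tw(G) ≤ 1. G has an edge, so its treewidth is at least 1. Hence tw(G) = 1 exactly.

1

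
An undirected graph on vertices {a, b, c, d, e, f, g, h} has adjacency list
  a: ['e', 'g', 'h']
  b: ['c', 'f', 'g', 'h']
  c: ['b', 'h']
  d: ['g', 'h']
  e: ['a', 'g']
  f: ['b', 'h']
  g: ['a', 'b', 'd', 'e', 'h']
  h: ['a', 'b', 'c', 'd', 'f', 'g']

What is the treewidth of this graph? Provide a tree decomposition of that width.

Every bag has size at most 3, so the width is 3 − 1 = 2 and tw(G) ≤ 2. Conversely, {a, e, g} is a clique of size 3, and the vertices of any clique must share a bag in every tree decomposition; so some bag has ≥ 3 vertices and tw(G) ≥ 2. Therefore the treewidth is 2.

Treewidth 2.
One optimal decomposition is:
Bags: B1 = {b, g, h}  B2 = {a, g, h}  B3 = {a, e, g}  B4 = {d, g, h}  B5 = {b, f, h}  B6 = {b, c, h}
Tree: B1–B2, B2–B3, B2–B4, B1–B5, B1–B6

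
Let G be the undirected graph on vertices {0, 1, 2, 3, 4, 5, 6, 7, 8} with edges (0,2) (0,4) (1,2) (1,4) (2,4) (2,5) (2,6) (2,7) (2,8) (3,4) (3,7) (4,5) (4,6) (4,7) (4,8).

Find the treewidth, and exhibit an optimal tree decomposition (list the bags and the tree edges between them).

Treewidth 2.
One optimal decomposition is:
Bags: B1 = {0, 2, 4}  B2 = {2, 4, 5}  B3 = {2, 4, 7}  B4 = {2, 4, 8}  B5 = {1, 2, 4}  B6 = {3, 4, 7}  B7 = {2, 4, 6}
Tree: B1–B2, B2–B3, B2–B4, B3–B5, B3–B6, B3–B7

The largest bag has 3 vertices, giving width 2; this decomposition certifies tw(G) ≤ 2. On the other hand G contains the 3-clique {0, 2, 4}. A clique must lie in a single bag of any decomposition, so no decomposition can have width below 2. Hence tw(G) = 2 exactly.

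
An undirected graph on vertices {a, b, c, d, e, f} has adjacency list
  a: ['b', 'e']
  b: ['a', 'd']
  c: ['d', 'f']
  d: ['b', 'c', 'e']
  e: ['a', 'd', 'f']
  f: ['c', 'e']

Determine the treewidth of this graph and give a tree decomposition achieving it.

The largest bag has 3 vertices, giving width 2; this decomposition certifies tw(G) ≤ 2. Since b–a–e–d–b is a cycle in G, G is not acyclic. Forests are exactly the graphs of treewidth ≤ 1, so tw(G) ≥ 2. Combining the bounds, tw(G) = 2.

Treewidth 2.
One such decomposition:
Bags: B1 = {a, b, d}  B2 = {a, d, e}  B3 = {c, d, e}  B4 = {c, e, f}
Tree: B1–B2, B2–B3, B3–B4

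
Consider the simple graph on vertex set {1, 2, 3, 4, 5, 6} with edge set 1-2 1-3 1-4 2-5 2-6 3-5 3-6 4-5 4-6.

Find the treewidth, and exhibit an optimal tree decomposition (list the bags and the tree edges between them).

Treewidth 3.
One such decomposition:
Bags: B1 = {2, 3, 4, 6}  B2 = {1, 2, 3, 4}  B3 = {2, 3, 4, 5}
Tree: B1–B2, B2–B3

Each bag holds 4 vertices, so the decomposition has width 3, which upper-bounds the treewidth. For the lower bound: the 4 vertex sets {2,6}, {1,4}, {3}, {5} are disjoint, each induces a connected subgraph, and every pair is joined by at least one edge of G. Contracting each set to a single vertex therefore yields K_{4} as a minor, and since treewidth is minor-monotone, tw(G) ≥ tw(K_{4}) = 3. Therefore the treewidth is 3.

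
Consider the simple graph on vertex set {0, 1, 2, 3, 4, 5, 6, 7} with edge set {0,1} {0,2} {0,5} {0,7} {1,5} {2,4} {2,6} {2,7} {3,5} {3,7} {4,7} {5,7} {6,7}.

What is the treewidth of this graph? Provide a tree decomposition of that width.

The largest bag has 3 vertices, giving width 2; this decomposition certifies tw(G) ≤ 2. Conversely, {0, 1, 5} is a clique of size 3, and the vertices of any clique must share a bag in every tree decomposition; so some bag has ≥ 3 vertices and tw(G) ≥ 2. The upper and lower bounds meet at 2, so that is the treewidth.

Treewidth 2.
Bags: B1 = {0, 2, 7}  B2 = {2, 4, 7}  B3 = {0, 5, 7}  B4 = {2, 6, 7}  B5 = {3, 5, 7}  B6 = {0, 1, 5}
Tree: B1–B2, B1–B3, B1–B4, B3–B5, B3–B6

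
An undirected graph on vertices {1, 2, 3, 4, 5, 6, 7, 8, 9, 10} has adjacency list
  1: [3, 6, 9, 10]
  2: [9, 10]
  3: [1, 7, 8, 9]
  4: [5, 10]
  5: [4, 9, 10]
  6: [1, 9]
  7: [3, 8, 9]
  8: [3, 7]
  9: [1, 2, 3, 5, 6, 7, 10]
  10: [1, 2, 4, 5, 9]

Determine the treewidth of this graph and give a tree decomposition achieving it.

The largest bag has 3 vertices, giving width 2; this decomposition certifies tw(G) ≤ 2. On the other hand G contains the 3-clique {3, 7, 8}. A clique must lie in a single bag of any decomposition, so no decomposition can have width below 2. Therefore the treewidth is 2.

Treewidth 2.
Bags: B1 = {1, 9, 10}  B2 = {5, 9, 10}  B3 = {1, 6, 9}  B4 = {2, 9, 10}  B5 = {1, 3, 9}  B6 = {3, 7, 9}  B7 = {3, 7, 8}  B8 = {4, 5, 10}
Tree: B1–B2, B1–B3, B2–B4, B3–B5, B5–B6, B6–B7, B2–B8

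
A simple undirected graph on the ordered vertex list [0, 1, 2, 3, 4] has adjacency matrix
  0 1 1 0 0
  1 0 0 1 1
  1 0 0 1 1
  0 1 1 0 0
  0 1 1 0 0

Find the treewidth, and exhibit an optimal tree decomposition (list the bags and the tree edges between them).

Each bag holds 3 vertices, so the decomposition has width 2, which upper-bounds the treewidth. The edges 4–1–0–2–4 form a cycle, so G is not a tree and its treewidth is at least 2. Hence tw(G) = 2 exactly.

Treewidth 2.
One optimal decomposition is:
Bags: B1 = {1, 2, 4}  B2 = {0, 1, 2}  B3 = {1, 2, 3}
Tree: B1–B2, B2–B3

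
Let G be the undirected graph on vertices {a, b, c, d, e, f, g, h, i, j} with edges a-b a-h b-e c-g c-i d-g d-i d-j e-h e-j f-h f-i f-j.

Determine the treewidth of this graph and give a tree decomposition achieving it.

Treewidth 2.
One optimal decomposition is:
Bags: B1 = {a, b, e}  B2 = {a, e, h}  B3 = {e, h, j}  B4 = {f, h, j}  B5 = {d, f, j}  B6 = {d, f, i}  B7 = {d, g, i}  B8 = {c, g, i}
Tree: B1–B2, B2–B3, B3–B4, B4–B5, B5–B6, B6–B7, B7–B8

Each bag holds 3 vertices, so the decomposition has width 2, which upper-bounds the treewidth. The edges b–a–h–e–b form a cycle, so G is not a tree and its treewidth is at least 2. The upper and lower bounds meet at 2, so that is the treewidth.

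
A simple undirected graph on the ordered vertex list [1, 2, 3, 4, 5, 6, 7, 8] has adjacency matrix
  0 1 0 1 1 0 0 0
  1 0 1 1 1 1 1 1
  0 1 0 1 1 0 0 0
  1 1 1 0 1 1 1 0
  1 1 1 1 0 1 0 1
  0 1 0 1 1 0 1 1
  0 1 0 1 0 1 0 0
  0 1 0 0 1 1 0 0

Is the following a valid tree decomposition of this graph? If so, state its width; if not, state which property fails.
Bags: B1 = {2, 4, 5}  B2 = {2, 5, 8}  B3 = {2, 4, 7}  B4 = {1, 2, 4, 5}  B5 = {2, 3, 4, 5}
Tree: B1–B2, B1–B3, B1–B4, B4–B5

A tree decomposition must satisfy three properties: every vertex lies in some bag; for every edge, both endpoints lie together in some bag; and for every vertex, the bags containing it form a connected subtree. Here vertex 6 appears in no bag, so the decomposition is invalid.

No — vertex 6 appears in no bag.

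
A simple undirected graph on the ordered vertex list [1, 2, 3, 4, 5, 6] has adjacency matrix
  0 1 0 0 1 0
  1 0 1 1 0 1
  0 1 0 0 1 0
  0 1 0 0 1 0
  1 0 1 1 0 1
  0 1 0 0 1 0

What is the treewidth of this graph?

A width-2 tree decomposition is:
Bags: B1 = {1, 2, 5}  B2 = {2, 4, 5}  B3 = {2, 3, 5}  B4 = {2, 5, 6}
Tree: B1–B2, B2–B3, B3–B4
The largest bag has 3 vertices, giving width 2; this decomposition certifies tw(G) ≤ 2. The edges 2–1–5–4–2 form a cycle, so G is not a tree and its treewidth is at least 2. Therefore the treewidth is 2.

2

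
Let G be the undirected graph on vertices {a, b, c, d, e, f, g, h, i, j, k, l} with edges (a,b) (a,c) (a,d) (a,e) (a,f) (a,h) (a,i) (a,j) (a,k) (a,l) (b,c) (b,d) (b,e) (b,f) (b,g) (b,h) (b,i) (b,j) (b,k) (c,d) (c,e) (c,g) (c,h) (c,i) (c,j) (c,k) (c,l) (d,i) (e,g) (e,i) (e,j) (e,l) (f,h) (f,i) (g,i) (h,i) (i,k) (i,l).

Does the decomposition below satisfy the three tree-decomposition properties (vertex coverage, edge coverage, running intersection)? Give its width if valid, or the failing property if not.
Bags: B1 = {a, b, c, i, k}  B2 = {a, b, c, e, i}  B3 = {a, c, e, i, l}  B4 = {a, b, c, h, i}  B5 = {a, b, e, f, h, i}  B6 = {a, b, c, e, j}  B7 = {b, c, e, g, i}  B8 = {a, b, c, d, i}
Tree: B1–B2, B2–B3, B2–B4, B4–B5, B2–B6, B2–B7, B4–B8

A tree decomposition must satisfy three properties: every vertex lies in some bag; for every edge, both endpoints lie together in some bag; and for every vertex, the bags containing it form a connected subtree. Here bags containing vertex e are not connected in the tree, so the decomposition is invalid.

No — bags containing vertex e are not connected in the tree.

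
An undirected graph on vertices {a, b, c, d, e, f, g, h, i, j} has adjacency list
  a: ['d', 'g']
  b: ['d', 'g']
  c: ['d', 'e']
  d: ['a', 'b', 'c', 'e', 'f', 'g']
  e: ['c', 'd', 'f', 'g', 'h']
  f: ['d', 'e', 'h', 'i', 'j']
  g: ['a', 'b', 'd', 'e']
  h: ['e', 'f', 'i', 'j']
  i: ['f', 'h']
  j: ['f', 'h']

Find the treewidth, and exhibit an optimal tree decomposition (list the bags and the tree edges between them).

Every bag has size at most 3, so the width is 3 − 1 = 2 and tw(G) ≤ 2. Conversely, {d, e, g} is a clique of size 3, and the vertices of any clique must share a bag in every tree decomposition; so some bag has ≥ 3 vertices and tw(G) ≥ 2. The upper and lower bounds meet at 2, so that is the treewidth.

Treewidth 2.
One optimal decomposition is:
Bags: B1 = {a, d, g}  B2 = {d, e, g}  B3 = {c, d, e}  B4 = {b, d, g}  B5 = {d, e, f}  B6 = {e, f, h}  B7 = {f, h, i}  B8 = {f, h, j}
Tree: B1–B2, B2–B3, B1–B4, B2–B5, B5–B6, B6–B7, B6–B8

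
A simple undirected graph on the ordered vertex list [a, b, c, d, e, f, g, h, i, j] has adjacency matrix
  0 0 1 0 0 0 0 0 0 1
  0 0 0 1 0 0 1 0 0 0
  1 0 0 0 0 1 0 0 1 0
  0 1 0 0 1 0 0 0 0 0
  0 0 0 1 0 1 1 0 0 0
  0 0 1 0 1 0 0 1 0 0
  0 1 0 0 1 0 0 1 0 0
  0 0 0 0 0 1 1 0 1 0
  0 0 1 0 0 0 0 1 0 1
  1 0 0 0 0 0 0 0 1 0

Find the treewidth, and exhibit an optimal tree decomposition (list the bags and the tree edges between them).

Treewidth 2.
One optimal decomposition is:
Bags: B1 = {b, d, e}  B2 = {b, e, g}  B3 = {e, f, g}  B4 = {f, g, h}  B5 = {c, f, h}  B6 = {c, h, i}  B7 = {a, c, i}  B8 = {a, i, j}
Tree: B1–B2, B2–B3, B3–B4, B4–B5, B5–B6, B6–B7, B7–B8

Each bag holds 3 vertices, so the decomposition has width 2, which upper-bounds the treewidth. Since d–b–g–e–d is a cycle in G, G is not acyclic. Forests are exactly the graphs of treewidth ≤ 1, so tw(G) ≥ 2. The upper and lower bounds meet at 2, so that is the treewidth.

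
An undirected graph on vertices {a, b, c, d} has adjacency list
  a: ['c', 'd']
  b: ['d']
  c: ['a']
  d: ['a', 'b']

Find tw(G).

1

A width-1 tree decomposition is:
Bags: B1 = {b, d}  B2 = {a, d}  B3 = {a, c}
Tree: B1–B2, B2–B3
Every bag has size at most 2, so the width is 2 − 1 = 1 and tw(G) ≤ 1. Any graph with an edge has treewidth ≥ 1, and G has the edge b–d. The upper and lower bounds meet at 1, so that is the treewidth.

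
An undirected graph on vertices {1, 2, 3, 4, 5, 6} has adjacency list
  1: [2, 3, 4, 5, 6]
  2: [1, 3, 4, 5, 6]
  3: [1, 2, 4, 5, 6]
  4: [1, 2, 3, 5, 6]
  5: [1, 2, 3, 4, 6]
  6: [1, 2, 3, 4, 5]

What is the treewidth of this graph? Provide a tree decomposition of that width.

Treewidth 5.
One such decomposition:
Bags: B1 = {1, 2, 3, 4, 5, 6}
Tree: (single bag)

With just one bag of size 6, the width is 6 − 1 = 5, so tw(G) ≤ 5. For the lower bound, the 6 vertices {1, 2, 3, 4, 5, 6} are pairwise adjacent, and any tree decomposition puts a clique entirely inside one bag — forcing width ≥ 5. Therefore the treewidth is 5.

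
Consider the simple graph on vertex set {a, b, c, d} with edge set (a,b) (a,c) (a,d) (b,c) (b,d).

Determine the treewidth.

A width-2 tree decomposition is:
Bags: B1 = {a, b, d}  B2 = {a, b, c}
Tree: B1–B2
The largest bag has 3 vertices, giving width 2; this decomposition certifies tw(G) ≤ 2. On the other hand G contains the 3-clique {a, b, d}. A clique must lie in a single bag of any decomposition, so no decomposition can have width below 2. The upper and lower bounds meet at 2, so that is the treewidth.

2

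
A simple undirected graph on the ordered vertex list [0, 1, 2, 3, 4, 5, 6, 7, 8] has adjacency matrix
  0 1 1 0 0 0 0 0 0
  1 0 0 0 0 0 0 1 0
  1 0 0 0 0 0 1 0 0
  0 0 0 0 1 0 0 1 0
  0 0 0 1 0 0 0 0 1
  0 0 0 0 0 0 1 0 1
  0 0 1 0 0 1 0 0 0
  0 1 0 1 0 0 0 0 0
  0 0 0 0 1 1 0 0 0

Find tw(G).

2

A width-2 tree decomposition is:
Bags: B1 = {3, 4, 7}  B2 = {1, 4, 7}  B3 = {0, 1, 4}  B4 = {0, 2, 4}  B5 = {2, 4, 6}  B6 = {4, 5, 6}  B7 = {4, 5, 8}
Tree: B1–B2, B2–B3, B3–B4, B4–B5, B5–B6, B6–B7
Every bag has size at most 3, so the width is 3 − 1 = 2 and tw(G) ≤ 2. The edges 4–3–7–1–0–2–6–5–8–4 form a cycle, so G is not a tree and its treewidth is at least 2. The upper and lower bounds meet at 2, so that is the treewidth.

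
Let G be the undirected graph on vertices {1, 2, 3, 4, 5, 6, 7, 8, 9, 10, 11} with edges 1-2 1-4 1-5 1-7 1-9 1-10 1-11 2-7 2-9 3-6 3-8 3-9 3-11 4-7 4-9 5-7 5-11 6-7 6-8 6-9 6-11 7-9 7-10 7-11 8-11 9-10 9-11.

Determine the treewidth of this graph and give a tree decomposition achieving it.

Treewidth 3.
One such decomposition:
Bags: B1 = {1, 7, 9, 11}  B2 = {1, 7, 9, 10}  B3 = {1, 5, 7, 11}  B4 = {1, 2, 7, 9}  B5 = {6, 7, 9, 11}  B6 = {3, 6, 9, 11}  B7 = {1, 4, 7, 9}  B8 = {3, 6, 8, 11}
Tree: B1–B2, B1–B3, B2–B4, B1–B5, B5–B6, B4–B7, B6–B8

Every bag has size at most 4, so the width is 4 − 1 = 3 and tw(G) ≤ 3. For the lower bound, the 4 vertices {3, 6, 8, 11} are pairwise adjacent, and any tree decomposition puts a clique entirely inside one bag — forcing width ≥ 3. Hence tw(G) = 3 exactly.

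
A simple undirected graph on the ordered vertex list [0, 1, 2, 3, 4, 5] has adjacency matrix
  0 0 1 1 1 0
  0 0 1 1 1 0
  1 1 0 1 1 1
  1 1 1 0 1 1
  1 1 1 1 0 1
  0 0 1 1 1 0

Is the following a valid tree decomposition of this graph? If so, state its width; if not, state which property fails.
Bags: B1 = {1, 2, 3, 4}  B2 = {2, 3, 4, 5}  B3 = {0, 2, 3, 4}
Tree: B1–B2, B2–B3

Yes; width 3.

Every vertex of G appears in some bag (union = {0, 1, 2, 3, 4, 5}); every edge is covered by a bag; and for each vertex v the set of bags containing v is connected in the bag tree. The decomposition is therefore valid. The largest bag has 4 vertices, so the width is 3.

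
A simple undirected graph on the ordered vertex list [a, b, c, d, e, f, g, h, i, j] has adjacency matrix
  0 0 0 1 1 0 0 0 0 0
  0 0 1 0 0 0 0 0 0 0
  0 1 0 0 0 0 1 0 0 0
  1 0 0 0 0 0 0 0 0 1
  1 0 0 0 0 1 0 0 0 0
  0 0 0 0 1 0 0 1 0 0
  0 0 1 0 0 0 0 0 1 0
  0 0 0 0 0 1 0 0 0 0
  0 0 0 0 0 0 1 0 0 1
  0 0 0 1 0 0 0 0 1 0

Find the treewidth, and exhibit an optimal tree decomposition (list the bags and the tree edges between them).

Each bag holds 2 vertices, so the decomposition has width 1, which upper-bounds the treewidth. Any graph with an edge has treewidth ≥ 1, and G has the edge h–f. Combining the bounds, tw(G) = 1.

Treewidth 1.
One optimal decomposition is:
Bags: B1 = {f, h}  B2 = {e, f}  B3 = {a, e}  B4 = {a, d}  B5 = {d, j}  B6 = {i, j}  B7 = {g, i}  B8 = {c, g}  B9 = {b, c}
Tree: B1–B2, B2–B3, B3–B4, B4–B5, B5–B6, B6–B7, B7–B8, B8–B9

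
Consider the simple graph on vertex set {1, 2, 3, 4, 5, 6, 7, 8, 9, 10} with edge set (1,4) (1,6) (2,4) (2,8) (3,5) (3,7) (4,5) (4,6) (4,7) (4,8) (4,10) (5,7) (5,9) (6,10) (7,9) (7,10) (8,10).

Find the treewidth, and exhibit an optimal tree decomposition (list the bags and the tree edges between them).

Treewidth 2.
Bags: B1 = {4, 7, 10}  B2 = {4, 8, 10}  B3 = {4, 6, 10}  B4 = {1, 4, 6}  B5 = {4, 5, 7}  B6 = {3, 5, 7}  B7 = {2, 4, 8}  B8 = {5, 7, 9}
Tree: B1–B2, B1–B3, B3–B4, B1–B5, B5–B6, B2–B7, B5–B8

The largest bag has 3 vertices, giving width 2; this decomposition certifies tw(G) ≤ 2. For the lower bound, the 3 vertices {5, 7, 9} are pairwise adjacent, and any tree decomposition puts a clique entirely inside one bag — forcing width ≥ 2. Therefore the treewidth is 2.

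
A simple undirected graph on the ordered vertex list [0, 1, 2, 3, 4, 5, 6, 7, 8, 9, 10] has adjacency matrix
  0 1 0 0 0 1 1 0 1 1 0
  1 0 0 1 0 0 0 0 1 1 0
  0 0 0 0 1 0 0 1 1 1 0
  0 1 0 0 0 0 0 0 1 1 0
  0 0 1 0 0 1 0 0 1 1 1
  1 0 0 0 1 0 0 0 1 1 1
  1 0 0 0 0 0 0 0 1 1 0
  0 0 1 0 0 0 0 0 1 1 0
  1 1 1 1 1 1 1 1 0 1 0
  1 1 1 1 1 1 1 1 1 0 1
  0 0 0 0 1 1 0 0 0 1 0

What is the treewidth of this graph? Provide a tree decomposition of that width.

Each bag holds 4 vertices, so the decomposition has width 3, which upper-bounds the treewidth. For the lower bound, the 4 vertices {0, 1, 8, 9} are pairwise adjacent, and any tree decomposition puts a clique entirely inside one bag — forcing width ≥ 3. Combining the bounds, tw(G) = 3.

Treewidth 3.
One optimal decomposition is:
Bags: B1 = {4, 5, 8, 9}  B2 = {0, 5, 8, 9}  B3 = {4, 5, 9, 10}  B4 = {0, 6, 8, 9}  B5 = {2, 4, 8, 9}  B6 = {0, 1, 8, 9}  B7 = {2, 7, 8, 9}  B8 = {1, 3, 8, 9}
Tree: B1–B2, B1–B3, B2–B4, B1–B5, B2–B6, B5–B7, B6–B8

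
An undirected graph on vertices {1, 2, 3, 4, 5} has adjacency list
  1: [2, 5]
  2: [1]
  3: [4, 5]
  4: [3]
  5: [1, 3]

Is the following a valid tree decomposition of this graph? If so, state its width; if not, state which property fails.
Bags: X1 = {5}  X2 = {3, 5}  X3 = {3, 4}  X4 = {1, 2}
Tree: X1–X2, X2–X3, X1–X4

A tree decomposition must satisfy three properties: every vertex lies in some bag; for every edge, both endpoints lie together in some bag; and for every vertex, the bags containing it form a connected subtree. Here edge (1,5) lies in no bag, so the decomposition is invalid.

No — edge (1,5) lies in no bag.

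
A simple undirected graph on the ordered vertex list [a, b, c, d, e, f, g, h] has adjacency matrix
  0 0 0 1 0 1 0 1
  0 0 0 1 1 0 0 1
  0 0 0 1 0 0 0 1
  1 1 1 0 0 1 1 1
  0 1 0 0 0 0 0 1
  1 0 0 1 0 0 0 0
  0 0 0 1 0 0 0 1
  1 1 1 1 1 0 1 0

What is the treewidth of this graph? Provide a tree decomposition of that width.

Treewidth 2.
One such decomposition:
Bags: B1 = {a, d, h}  B2 = {d, g, h}  B3 = {b, d, h}  B4 = {a, d, f}  B5 = {b, e, h}  B6 = {c, d, h}
Tree: B1–B2, B1–B3, B1–B4, B3–B5, B2–B6

Every bag has size at most 3, so the width is 3 − 1 = 2 and tw(G) ≤ 2. Conversely, {d, g, h} is a clique of size 3, and the vertices of any clique must share a bag in every tree decomposition; so some bag has ≥ 3 vertices and tw(G) ≥ 2. The upper and lower bounds meet at 2, so that is the treewidth.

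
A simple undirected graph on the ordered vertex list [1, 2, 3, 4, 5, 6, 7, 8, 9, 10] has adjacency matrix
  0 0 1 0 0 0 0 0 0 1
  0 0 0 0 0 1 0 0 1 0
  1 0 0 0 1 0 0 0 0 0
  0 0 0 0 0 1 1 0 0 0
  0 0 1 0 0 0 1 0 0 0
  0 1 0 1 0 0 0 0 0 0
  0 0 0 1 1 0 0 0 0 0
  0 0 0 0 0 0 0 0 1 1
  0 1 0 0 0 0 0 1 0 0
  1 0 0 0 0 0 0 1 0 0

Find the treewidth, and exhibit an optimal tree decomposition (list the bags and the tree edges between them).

The largest bag has 3 vertices, giving width 2; this decomposition certifies tw(G) ≤ 2. For the lower bound, G contains the cycle 7–4–6–2–9–8–10–1–3–5–7, so G is not a forest; only forests have treewidth ≤ 1, hence tw(G) ≥ 2. Combining the bounds, tw(G) = 2.

Treewidth 2.
Bags: B1 = {4, 6, 7}  B2 = {2, 6, 7}  B3 = {2, 7, 9}  B4 = {7, 8, 9}  B5 = {7, 8, 10}  B6 = {1, 7, 10}  B7 = {1, 3, 7}  B8 = {3, 5, 7}
Tree: B1–B2, B2–B3, B3–B4, B4–B5, B5–B6, B6–B7, B7–B8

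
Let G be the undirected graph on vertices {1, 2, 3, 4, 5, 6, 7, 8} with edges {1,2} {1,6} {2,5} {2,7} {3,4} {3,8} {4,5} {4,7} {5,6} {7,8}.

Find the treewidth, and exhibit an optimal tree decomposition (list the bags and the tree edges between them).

Treewidth 2.
One such decomposition:
Bags: B1 = {1, 2, 6}  B2 = {2, 5, 6}  B3 = {2, 5, 7}  B4 = {4, 5, 7}  B5 = {4, 7, 8}  B6 = {3, 4, 8}
Tree: B1–B2, B2–B3, B3–B4, B4–B5, B5–B6

Every bag has size at most 3, so the width is 3 − 1 = 2 and tw(G) ≤ 2. Since 1–6–5–2–1 is a cycle in G, G is not acyclic. Forests are exactly the graphs of treewidth ≤ 1, so tw(G) ≥ 2. The upper and lower bounds meet at 2, so that is the treewidth.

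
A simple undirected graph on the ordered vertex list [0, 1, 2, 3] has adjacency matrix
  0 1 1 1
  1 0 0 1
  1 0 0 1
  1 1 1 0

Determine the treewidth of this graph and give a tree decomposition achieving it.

Treewidth 2.
Bags: B1 = {0, 2, 3}  B2 = {0, 1, 3}
Tree: B1–B2

Every bag has size at most 3, so the width is 3 − 1 = 2 and tw(G) ≤ 2. Conversely, {0, 1, 3} is a clique of size 3, and the vertices of any clique must share a bag in every tree decomposition; so some bag has ≥ 3 vertices and tw(G) ≥ 2. Hence tw(G) = 2 exactly.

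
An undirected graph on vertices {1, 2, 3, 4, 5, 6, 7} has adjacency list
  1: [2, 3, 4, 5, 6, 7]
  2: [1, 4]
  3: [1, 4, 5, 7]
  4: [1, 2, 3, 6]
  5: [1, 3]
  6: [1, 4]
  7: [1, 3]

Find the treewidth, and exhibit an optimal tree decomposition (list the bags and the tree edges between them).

Treewidth 2.
One optimal decomposition is:
Bags: B1 = {1, 3, 4}  B2 = {1, 4, 6}  B3 = {1, 2, 4}  B4 = {1, 3, 7}  B5 = {1, 3, 5}
Tree: B1–B2, B1–B3, B1–B4, B1–B5

Every bag has size at most 3, so the width is 3 − 1 = 2 and tw(G) ≤ 2. For the lower bound, the 3 vertices {1, 2, 4} are pairwise adjacent, and any tree decomposition puts a clique entirely inside one bag — forcing width ≥ 2. Combining the bounds, tw(G) = 2.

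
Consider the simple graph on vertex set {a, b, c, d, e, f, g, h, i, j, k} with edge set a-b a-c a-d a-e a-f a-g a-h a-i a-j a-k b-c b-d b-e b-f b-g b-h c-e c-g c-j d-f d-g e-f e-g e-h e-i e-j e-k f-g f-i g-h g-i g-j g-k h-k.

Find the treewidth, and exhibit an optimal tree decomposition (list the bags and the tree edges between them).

Treewidth 4.
Bags: B1 = {a, b, e, g, h}  B2 = {a, b, e, f, g}  B3 = {a, e, g, h, k}  B4 = {a, e, f, g, i}  B5 = {a, b, d, f, g}  B6 = {a, b, c, e, g}  B7 = {a, c, e, g, j}
Tree: B1–B2, B1–B3, B2–B4, B2–B5, B1–B6, B6–B7

Each bag holds 5 vertices, so the decomposition has width 4, which upper-bounds the treewidth. Conversely, {a, b, d, f, g} is a clique of size 5, and the vertices of any clique must share a bag in every tree decomposition; so some bag has ≥ 5 vertices and tw(G) ≥ 4. Therefore the treewidth is 4.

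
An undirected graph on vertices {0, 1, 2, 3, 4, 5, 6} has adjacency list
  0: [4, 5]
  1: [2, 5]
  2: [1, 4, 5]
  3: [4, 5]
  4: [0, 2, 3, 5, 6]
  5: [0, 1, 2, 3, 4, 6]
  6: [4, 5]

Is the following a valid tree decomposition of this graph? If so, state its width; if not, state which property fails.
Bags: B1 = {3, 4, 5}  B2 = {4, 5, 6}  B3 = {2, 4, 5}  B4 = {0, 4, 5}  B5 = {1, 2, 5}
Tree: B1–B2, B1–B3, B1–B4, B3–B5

Yes; width 2.

Vertex coverage: the bags together contain {0, 1, 2, 3, 4, 5, 6}, the full vertex set. Edge coverage: each edge of G has both endpoints in at least one bag. Running intersection: for every vertex, the bags containing it form a connected subtree. All three properties hold, so this is a valid tree decomposition of width max|bag| − 1 = 2, and hence tw(G) ≤ 2.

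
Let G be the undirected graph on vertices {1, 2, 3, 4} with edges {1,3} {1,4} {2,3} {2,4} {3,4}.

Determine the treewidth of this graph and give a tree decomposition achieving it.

The largest bag has 3 vertices, giving width 2; this decomposition certifies tw(G) ≤ 2. For the lower bound, the 3 vertices {1, 3, 4} are pairwise adjacent, and any tree decomposition puts a clique entirely inside one bag — forcing width ≥ 2. The upper and lower bounds meet at 2, so that is the treewidth.

Treewidth 2.
Bags: B1 = {2, 3, 4}  B2 = {1, 3, 4}
Tree: B1–B2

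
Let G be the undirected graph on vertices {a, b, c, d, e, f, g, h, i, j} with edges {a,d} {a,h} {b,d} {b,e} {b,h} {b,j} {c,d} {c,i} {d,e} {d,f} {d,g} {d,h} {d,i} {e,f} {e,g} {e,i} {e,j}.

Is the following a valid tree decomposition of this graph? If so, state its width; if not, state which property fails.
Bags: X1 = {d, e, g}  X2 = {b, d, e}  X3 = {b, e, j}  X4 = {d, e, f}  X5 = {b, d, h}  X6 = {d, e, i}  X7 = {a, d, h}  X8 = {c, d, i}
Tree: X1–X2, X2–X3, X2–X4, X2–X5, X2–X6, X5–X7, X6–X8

Yes; width 2.

Every vertex of G appears in some bag (union = {a, b, c, d, e, f, g, h, i, j}); every edge is covered by a bag; and for each vertex v the set of bags containing v is connected in the bag tree. The decomposition is therefore valid. The largest bag has 3 vertices, so the width is 2.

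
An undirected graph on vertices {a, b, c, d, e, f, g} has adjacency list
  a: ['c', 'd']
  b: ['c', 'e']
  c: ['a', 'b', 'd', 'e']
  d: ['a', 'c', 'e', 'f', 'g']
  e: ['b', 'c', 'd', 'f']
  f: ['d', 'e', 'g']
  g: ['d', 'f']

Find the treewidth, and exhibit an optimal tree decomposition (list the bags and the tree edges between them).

Every bag has size at most 3, so the width is 3 − 1 = 2 and tw(G) ≤ 2. On the other hand G contains the 3-clique {a, c, d}. A clique must lie in a single bag of any decomposition, so no decomposition can have width below 2. The upper and lower bounds meet at 2, so that is the treewidth.

Treewidth 2.
One such decomposition:
Bags: B1 = {c, d, e}  B2 = {a, c, d}  B3 = {b, c, e}  B4 = {d, e, f}  B5 = {d, f, g}
Tree: B1–B2, B1–B3, B1–B4, B4–B5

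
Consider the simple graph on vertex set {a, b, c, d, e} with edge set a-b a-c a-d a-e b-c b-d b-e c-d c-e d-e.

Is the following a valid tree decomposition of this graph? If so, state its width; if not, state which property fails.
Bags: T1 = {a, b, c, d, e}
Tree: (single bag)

Yes; width 4.

Every vertex of G appears in some bag (union = {a, b, c, d, e}); every edge is covered by a bag; and for each vertex v the set of bags containing v is connected in the bag tree. The decomposition is therefore valid. The largest bag has 5 vertices, so the width is 4.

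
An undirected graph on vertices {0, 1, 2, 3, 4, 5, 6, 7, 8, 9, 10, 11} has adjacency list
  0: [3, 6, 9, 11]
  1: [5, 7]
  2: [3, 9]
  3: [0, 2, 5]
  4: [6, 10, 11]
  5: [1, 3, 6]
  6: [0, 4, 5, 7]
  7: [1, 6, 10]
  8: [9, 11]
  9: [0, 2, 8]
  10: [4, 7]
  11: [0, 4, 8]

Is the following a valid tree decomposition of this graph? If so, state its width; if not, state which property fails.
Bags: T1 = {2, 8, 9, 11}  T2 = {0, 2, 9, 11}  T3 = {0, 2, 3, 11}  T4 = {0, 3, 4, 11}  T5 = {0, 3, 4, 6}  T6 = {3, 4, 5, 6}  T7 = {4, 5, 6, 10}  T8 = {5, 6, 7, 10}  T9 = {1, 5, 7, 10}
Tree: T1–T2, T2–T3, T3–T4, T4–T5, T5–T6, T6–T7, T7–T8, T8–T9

Yes; width 3.

Vertex coverage: the bags together contain {0, 1, 2, 3, 4, 5, 6, 7, 8, 9, 10, 11}, the full vertex set. Edge coverage: each edge of G has both endpoints in at least one bag. Running intersection: for every vertex, the bags containing it form a connected subtree. All three properties hold, so this is a valid tree decomposition of width max|bag| − 1 = 3, and hence tw(G) ≤ 3.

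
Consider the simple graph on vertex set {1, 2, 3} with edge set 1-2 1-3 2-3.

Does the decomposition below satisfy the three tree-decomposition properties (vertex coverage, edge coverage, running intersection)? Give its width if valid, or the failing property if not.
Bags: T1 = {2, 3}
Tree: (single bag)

A tree decomposition must satisfy three properties: every vertex lies in some bag; for every edge, both endpoints lie together in some bag; and for every vertex, the bags containing it form a connected subtree. Here vertex 1 appears in no bag, so the decomposition is invalid.

No — vertex 1 appears in no bag.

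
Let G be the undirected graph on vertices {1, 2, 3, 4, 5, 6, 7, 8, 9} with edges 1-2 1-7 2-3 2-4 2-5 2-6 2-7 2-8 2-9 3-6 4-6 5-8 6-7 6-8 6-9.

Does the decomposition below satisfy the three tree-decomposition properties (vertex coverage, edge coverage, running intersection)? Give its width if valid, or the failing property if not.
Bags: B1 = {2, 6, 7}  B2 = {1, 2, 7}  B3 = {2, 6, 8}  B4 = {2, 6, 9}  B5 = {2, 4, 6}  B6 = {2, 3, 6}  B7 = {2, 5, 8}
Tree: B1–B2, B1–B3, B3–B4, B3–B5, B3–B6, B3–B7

Vertex coverage: the bags together contain {1, 2, 3, 4, 5, 6, 7, 8, 9}, the full vertex set. Edge coverage: each edge of G has both endpoints in at least one bag. Running intersection: for every vertex, the bags containing it form a connected subtree. All three properties hold, so this is a valid tree decomposition of width max|bag| − 1 = 2, and hence tw(G) ≤ 2.

Yes; width 2.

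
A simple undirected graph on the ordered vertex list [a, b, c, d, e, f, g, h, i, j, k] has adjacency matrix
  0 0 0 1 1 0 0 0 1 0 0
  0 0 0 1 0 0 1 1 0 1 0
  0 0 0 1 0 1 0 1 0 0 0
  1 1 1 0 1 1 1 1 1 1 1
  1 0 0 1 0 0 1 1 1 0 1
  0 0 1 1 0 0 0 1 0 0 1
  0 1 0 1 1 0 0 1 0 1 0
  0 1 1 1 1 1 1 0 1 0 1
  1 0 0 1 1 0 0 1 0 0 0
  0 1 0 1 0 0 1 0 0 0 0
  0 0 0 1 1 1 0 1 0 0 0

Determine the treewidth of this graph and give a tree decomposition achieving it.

The largest bag has 4 vertices, giving width 3; this decomposition certifies tw(G) ≤ 3. For the lower bound, the 4 vertices {b, d, g, j} are pairwise adjacent, and any tree decomposition puts a clique entirely inside one bag — forcing width ≥ 3. The upper and lower bounds meet at 3, so that is the treewidth.

Treewidth 3.
Bags: B1 = {d, e, h, i}  B2 = {d, e, h, k}  B3 = {d, e, g, h}  B4 = {b, d, g, h}  B5 = {d, f, h, k}  B6 = {b, d, g, j}  B7 = {a, d, e, i}  B8 = {c, d, f, h}
Tree: B1–B2, B2–B3, B3–B4, B2–B5, B4–B6, B1–B7, B5–B8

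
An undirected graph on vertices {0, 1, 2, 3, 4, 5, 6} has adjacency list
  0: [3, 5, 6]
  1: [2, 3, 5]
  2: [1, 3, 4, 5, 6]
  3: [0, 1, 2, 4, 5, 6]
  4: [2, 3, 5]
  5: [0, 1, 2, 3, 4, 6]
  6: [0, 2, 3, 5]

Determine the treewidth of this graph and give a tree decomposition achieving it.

Treewidth 3.
One optimal decomposition is:
Bags: B1 = {1, 2, 3, 5}  B2 = {2, 3, 5, 6}  B3 = {0, 3, 5, 6}  B4 = {2, 3, 4, 5}
Tree: B1–B2, B2–B3, B1–B4

Every bag has size at most 4, so the width is 4 − 1 = 3 and tw(G) ≤ 3. Conversely, {0, 3, 5, 6} is a clique of size 4, and the vertices of any clique must share a bag in every tree decomposition; so some bag has ≥ 4 vertices and tw(G) ≥ 3. Combining the bounds, tw(G) = 3.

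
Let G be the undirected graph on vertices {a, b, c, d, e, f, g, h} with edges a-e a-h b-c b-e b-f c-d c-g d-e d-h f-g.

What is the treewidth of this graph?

A width-2 tree decomposition is:
Bags: B1 = {b, f, g}  B2 = {b, c, g}  B3 = {b, c, e}  B4 = {c, d, e}  B5 = {a, d, e}  B6 = {a, d, h}
Tree: B1–B2, B2–B3, B3–B4, B4–B5, B5–B6
Every bag has size at most 3, so the width is 3 − 1 = 2 and tw(G) ≤ 2. The edges f–g–c–b–f form a cycle, so G is not a tree and its treewidth is at least 2. The upper and lower bounds meet at 2, so that is the treewidth.

2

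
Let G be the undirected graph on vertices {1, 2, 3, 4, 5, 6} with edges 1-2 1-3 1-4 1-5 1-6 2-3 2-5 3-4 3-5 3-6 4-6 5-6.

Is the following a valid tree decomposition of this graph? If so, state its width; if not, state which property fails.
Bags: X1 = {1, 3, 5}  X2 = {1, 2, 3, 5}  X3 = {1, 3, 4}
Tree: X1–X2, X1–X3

No — vertex 6 appears in no bag.

A tree decomposition must satisfy three properties: every vertex lies in some bag; for every edge, both endpoints lie together in some bag; and for every vertex, the bags containing it form a connected subtree. Here vertex 6 appears in no bag, so the decomposition is invalid.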